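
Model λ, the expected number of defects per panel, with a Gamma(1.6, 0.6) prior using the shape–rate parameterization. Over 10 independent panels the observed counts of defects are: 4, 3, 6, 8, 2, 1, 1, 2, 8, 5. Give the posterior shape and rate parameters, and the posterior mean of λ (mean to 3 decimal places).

Posterior: Gamma(shape=41.6, rate=10.6); mean ≈ 3.925

The Poisson likelihood adds the total count to the shape and the number of exposure periods to the rate. Here ∑xᵢ = 40 and n = 10, so shape 1.6→41.6 and rate 0.6→10.6.
E[λ | data] = 41.6/10.6 = 3.925.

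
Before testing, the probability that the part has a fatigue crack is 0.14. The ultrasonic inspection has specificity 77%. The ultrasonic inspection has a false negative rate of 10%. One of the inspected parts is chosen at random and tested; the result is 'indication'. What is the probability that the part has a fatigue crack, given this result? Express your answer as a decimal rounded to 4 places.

P(H | E) ≈ 0.3891

Let H be the event that the part has a fatigue crack. P(H) = 0.14, so P(¬H) = 0.86. With E the 'indication' result, P(E|H) = 0.9 and P(E|¬H) = 0.23.
P(E) = 0.9·0.14 + 0.23·0.86 = 0.12600 + 0.19780 = 0.32380.
By Bayes' theorem, P(H|E) = 0.12600 / 0.32380 = 0.3891.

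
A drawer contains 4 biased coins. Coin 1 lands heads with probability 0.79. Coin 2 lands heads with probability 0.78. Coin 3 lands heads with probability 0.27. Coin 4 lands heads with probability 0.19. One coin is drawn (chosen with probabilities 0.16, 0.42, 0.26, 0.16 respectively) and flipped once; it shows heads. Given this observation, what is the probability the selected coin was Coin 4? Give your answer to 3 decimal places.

Posterior probability ≈ 0.055

Tabulate prior·likelihood by source: [1] prior 0.16, lik 0.79, product 0.1264; [2] prior 0.42, lik 0.78, product 0.3276; [3] prior 0.26, lik 0.27, product 0.07020; [4] prior 0.16, lik 0.19, product 0.03040.
Normalizing constant = 0.55460; the posterior for Coin 4 is its product over the sum, 0.03040/0.55460 = 0.055.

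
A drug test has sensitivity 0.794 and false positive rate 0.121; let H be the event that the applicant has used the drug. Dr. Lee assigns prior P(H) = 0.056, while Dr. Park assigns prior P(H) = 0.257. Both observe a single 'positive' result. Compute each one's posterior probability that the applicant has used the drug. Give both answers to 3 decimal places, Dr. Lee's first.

The likelihood ratio for a 'positive' result is 0.794/0.121 = 6.5620.
Dr. Lee: prior odds 0.056/0.944 = 0.059322; posterior odds 0.38927; posterior probability 0.280.
Dr. Park: prior odds 0.257/0.743 = 0.34590; posterior odds 2.2698; posterior probability 0.694.

Dr. Lee: 0.280; Dr. Park: 0.694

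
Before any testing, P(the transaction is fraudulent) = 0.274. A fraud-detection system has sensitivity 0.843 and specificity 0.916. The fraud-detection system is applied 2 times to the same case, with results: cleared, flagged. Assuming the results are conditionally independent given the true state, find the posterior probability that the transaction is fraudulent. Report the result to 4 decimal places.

Let H be the event that the transaction is fraudulent; start with P(H) = 0.274. P('flagged'|H) = 0.843, P('flagged'|¬H) = 0.084.
Update on result 1 ('cleared'): P(H) ← 0.157·0.2740 / (0.157·0.2740 + 0.916·0.7260) = 0.043018/0.70803 = 0.0608.
Update on result 2 ('flagged'): P(H) ← 0.843·0.0608 / (0.843·0.0608 + 0.084·0.9392) = 0.051218/0.13011 = 0.3936.

Posterior P(H) ≈ 0.3936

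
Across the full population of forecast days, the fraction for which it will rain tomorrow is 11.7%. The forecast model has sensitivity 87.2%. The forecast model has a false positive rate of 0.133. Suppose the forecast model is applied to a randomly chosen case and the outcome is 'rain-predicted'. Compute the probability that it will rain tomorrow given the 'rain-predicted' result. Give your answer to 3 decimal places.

Let H be the event that it will rain tomorrow. P(H) = 0.117, so P(¬H) = 0.883. With E the 'rain-predicted' result, P(E|H) = 0.872 and P(E|¬H) = 0.133.
P(E) = 0.872·0.117 + 0.133·0.883 = 0.10202 + 0.11744 = 0.21946.
By Bayes' theorem, P(H|E) = 0.10202 / 0.21946 = 0.465.

P(H | E) ≈ 0.465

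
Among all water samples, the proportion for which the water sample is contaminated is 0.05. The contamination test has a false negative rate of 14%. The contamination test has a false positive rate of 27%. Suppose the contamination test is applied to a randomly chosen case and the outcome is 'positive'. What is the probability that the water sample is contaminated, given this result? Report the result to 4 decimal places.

Write H for 'the water sample is contaminated'. Prior odds H:¬H = 0.05/0.95 = 0.052632. For the 'positive' outcome, the likelihood ratio is 0.86/0.27 = 3.1852.
Posterior odds = 0.052632 × 3.1852 = 0.16764, so P(H|E) = 0.16764/(1+0.16764) = 0.1436.

P(H | E) ≈ 0.1436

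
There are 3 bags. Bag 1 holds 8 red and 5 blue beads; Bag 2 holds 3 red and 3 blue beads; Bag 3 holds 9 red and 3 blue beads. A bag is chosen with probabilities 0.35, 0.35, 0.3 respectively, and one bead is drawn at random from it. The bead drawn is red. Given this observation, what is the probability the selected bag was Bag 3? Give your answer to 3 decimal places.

P(red|Bag 1) = 0.6154; P(red|Bag 2) = 0.5; P(red|Bag 3) = 0.75.
Prior × likelihood for each source: 0.35·0.6154=0.2154, 0.35·0.5=0.1750, 0.3·0.75=0.2250. Summing gives P(red) = 0.61538.
P(Bag 3 | red) = 0.2250 / 0.61538 = 0.366.

Posterior probability ≈ 0.366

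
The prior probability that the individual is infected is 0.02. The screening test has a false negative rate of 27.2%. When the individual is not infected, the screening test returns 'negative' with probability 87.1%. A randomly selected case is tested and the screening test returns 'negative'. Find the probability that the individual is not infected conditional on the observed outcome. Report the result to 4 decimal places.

P(¬H | E) ≈ 0.9937

Let H be the event that the individual is infected. P(H) = 0.02, so P(¬H) = 0.98. With E the 'negative' result, P(E|H) = 0.272 and P(E|¬H) = 0.871.
P(E) = 0.272·0.02 + 0.871·0.98 = 0.0054400 + 0.85358 = 0.85902.
By Bayes' theorem, P(H|E) = 0.0054400 / 0.85902 = 0.0063. Hence P(¬H|E) = 1 − 0.0063 = 0.9937.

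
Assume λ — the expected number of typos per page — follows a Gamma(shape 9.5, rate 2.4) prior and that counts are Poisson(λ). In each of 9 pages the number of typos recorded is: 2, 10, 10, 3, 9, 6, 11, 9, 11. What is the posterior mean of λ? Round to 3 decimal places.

Posterior mean ≈ 7.061

The Poisson likelihood adds the total count to the shape and the number of exposure periods to the rate. Here ∑xᵢ = 71 and n = 9, so shape 9.5→80.5 and rate 2.4→11.4.
Posterior mean = shape/rate = 80.5/11.4 = 7.061.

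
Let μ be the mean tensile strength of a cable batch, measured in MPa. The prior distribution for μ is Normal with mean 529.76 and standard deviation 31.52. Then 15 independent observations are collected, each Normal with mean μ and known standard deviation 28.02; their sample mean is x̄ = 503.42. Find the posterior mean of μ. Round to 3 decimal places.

With known σ, the Normal prior is conjugate. Weight on the data is w = (n/σ²)/(n/σ² + 1/τ₀²) = 0.0191053/(0.0191053+0.00100653) = 0.94995.
Posterior mean = w·x̄ + (1−w)·μ₀ = 0.94995·503.42 + 0.050047·529.76 = 504.738.

Posterior mean ≈ 504.738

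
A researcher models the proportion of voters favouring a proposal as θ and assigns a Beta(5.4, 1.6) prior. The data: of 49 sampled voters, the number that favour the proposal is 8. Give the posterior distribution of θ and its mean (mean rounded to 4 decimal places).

The binomial likelihood is conjugate to the Beta prior: with 8 successes and 41 failures, the posterior is Beta(5.4+8, 1.6+41) = Beta(13.4, 42.6).
E[θ | data] = 13.4/(13.4+42.6) = 0.2393.

Posterior: Beta(13.4, 42.6); mean ≈ 0.2393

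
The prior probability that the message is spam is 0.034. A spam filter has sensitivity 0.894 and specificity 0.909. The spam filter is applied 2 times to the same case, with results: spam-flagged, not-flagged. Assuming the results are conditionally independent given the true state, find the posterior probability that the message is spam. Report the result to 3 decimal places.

Posterior P(H) ≈ 0.039

Let H be the event that the message is spam; start with P(H) = 0.034. P('spam-flagged'|H) = 0.894, P('spam-flagged'|¬H) = 0.091.
Update on result 1 ('spam-flagged'): P(H) ← 0.894·0.0340 / (0.894·0.0340 + 0.091·0.9660) = 0.030396/0.11830 = 0.2569.
Update on result 2 ('not-flagged'): P(H) ← 0.106·0.2569 / (0.106·0.2569 + 0.909·0.7431) = 0.027235/0.70268 = 0.0388.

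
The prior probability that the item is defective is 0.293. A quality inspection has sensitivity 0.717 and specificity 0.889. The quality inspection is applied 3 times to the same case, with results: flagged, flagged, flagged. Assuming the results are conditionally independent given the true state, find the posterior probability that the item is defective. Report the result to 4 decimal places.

Posterior P(H) ≈ 0.9911

Let H be the event that the item is defective; start with P(H) = 0.293. P('flagged'|H) = 0.717, P('flagged'|¬H) = 0.111.
Update on result 1 ('flagged'): P(H) ← 0.717·0.2930 / (0.717·0.2930 + 0.111·0.7070) = 0.21008/0.28856 = 0.7280.
Update on result 2 ('flagged'): P(H) ← 0.717·0.7280 / (0.717·0.7280 + 0.111·0.2720) = 0.52200/0.55219 = 0.9453.
Update on result 3 ('flagged'): P(H) ← 0.717·0.9453 / (0.717·0.9453 + 0.111·0.0547) = 0.67780/0.68387 = 0.9911.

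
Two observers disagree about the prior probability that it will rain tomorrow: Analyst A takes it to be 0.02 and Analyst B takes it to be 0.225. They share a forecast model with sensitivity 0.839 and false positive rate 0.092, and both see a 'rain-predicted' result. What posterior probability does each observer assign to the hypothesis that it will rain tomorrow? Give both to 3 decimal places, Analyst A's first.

The likelihood ratio for a 'rain-predicted' result is 0.839/0.092 = 9.1196.
Analyst A: prior odds 0.02/0.98 = 0.020408; posterior odds 0.18611; posterior probability 0.157.
Analyst B: prior odds 0.225/0.775 = 0.29032; posterior odds 2.6476; posterior probability 0.726.

Analyst A: 0.157; Analyst B: 0.726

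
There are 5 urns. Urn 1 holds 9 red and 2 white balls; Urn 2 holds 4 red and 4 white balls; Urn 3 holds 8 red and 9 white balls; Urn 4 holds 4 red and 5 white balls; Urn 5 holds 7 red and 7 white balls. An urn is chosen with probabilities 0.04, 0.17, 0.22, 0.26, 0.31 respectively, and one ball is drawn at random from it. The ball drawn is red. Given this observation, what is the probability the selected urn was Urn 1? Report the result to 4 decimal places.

P(red|Urn 1) = 0.8182; P(red|Urn 2) = 0.5; P(red|Urn 3) = 0.4706; P(red|Urn 4) = 0.4444; P(red|Urn 5) = 0.5.
Prior × likelihood for each source: 0.04·0.8182=0.03273, 0.17·0.5=0.08500, 0.22·0.4706=0.1035, 0.26·0.4444=0.1156, 0.31·0.5=0.1550. Summing gives P(red) = 0.49181.
P(Urn 1 | red) = 0.03273 / 0.49181 = 0.0665.

Posterior probability ≈ 0.0665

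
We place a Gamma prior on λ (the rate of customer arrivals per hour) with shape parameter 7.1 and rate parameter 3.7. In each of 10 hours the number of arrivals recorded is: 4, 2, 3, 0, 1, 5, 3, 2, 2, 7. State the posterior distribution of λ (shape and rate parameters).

Posterior: Gamma(shape=36.1, rate=13.7)

Total count ∑xᵢ = 29 over n = 10 hours.
Gamma is conjugate to the Poisson likelihood: posterior is Gamma(shape = 7.1+29 = 36.1, rate = 3.7+10 = 13.7).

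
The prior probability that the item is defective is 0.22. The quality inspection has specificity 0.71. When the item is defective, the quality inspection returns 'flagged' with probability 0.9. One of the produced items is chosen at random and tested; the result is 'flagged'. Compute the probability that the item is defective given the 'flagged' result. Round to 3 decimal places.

P(H | E) ≈ 0.467

Let H be the event that the item is defective. P(H) = 0.22, so P(¬H) = 0.78. With E the 'flagged' result, P(E|H) = 0.9 and P(E|¬H) = 0.29.
P(E) = 0.9·0.22 + 0.29·0.78 = 0.19800 + 0.22620 = 0.42420.
By Bayes' theorem, P(H|E) = 0.19800 / 0.42420 = 0.467.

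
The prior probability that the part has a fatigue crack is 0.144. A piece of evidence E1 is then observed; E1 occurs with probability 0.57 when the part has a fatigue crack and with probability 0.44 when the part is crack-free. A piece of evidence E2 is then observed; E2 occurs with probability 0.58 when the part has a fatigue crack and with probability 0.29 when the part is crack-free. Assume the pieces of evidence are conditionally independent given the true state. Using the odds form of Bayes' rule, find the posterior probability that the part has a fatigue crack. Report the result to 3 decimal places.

Prior odds = 0.144/(1−0.144) = 0.16822. In log-odds, ln(0.16822) = -1.7825.
Add log likelihood ratios: ln(1.2955) + ln(2.0000) = 0.95201.
Posterior log-odds = -0.83045, so posterior odds = exp(-0.83045) = 0.43585. Converting, P(H|E) = 0.43585/1.4359 = 0.304.

Posterior probability ≈ 0.304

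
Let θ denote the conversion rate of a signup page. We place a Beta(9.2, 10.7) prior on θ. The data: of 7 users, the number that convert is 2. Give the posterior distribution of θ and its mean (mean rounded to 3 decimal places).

The binomial likelihood is conjugate to the Beta prior: with 2 successes and 5 failures, the posterior is Beta(9.2+2, 10.7+5) = Beta(11.2, 15.7).
Posterior mean = α/(α+β) = 11.2/26.9 = 0.416.

Posterior: Beta(11.2, 15.7); mean ≈ 0.416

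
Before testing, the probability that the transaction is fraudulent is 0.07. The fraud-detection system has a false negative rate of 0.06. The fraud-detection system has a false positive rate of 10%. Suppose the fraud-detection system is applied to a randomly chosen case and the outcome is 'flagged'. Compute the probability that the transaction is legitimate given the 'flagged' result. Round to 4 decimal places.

P(¬H | E) ≈ 0.5856

Let H be the event that the transaction is fraudulent. P(H) = 0.07, so P(¬H) = 0.93. With E the 'flagged' result, P(E|H) = 0.94 and P(E|¬H) = 0.1.
P(E) = 0.94·0.07 + 0.1·0.93 = 0.065800 + 0.093000 = 0.15880.
By Bayes' theorem, P(H|E) = 0.065800 / 0.15880 = 0.4144. Hence P(¬H|E) = 1 − 0.4144 = 0.5856.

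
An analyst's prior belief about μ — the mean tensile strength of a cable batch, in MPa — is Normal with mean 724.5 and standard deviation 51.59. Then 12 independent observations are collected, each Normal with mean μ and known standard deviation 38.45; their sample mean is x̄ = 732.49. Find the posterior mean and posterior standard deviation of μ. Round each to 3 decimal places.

Prior precision 1/τ₀² = 1/51.59² = 0.00037572; data precision n/σ² = 12/38.45² = 0.00811687.
Posterior precision = 0.00037572 + 0.00811687 = 0.00849259, giving posterior SD = 1/√0.00849259 = 10.851.
Posterior mean = (0.00037572·724.5 + 0.00811687·732.49) / 0.00849259 = 732.137.

Posterior mean ≈ 732.137; posterior SD ≈ 10.851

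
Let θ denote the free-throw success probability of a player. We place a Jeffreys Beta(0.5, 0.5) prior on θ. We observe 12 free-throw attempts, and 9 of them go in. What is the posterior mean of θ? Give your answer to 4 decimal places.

Observing 9 successes and 3 failures updates Beta(0.5, 0.5) by adding the success and failure counts to the two shape parameters: α = 0.5+9 = 9.5, β = 0.5+3 = 3.5.
Posterior mean = α/(α+β) = 9.5/13 = 0.7308.

Posterior mean ≈ 0.7308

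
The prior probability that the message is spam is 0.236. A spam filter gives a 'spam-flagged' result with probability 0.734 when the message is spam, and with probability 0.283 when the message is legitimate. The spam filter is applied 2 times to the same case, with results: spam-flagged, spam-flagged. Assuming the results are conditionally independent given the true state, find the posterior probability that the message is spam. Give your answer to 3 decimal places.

Posterior P(H) ≈ 0.675

Let H be the event that the message is spam; start with P(H) = 0.236. P('spam-flagged'|H) = 0.734, P('spam-flagged'|¬H) = 0.283.
Update on result 1 ('spam-flagged'): P(H) ← 0.734·0.2360 / (0.734·0.2360 + 0.283·0.7640) = 0.17322/0.38944 = 0.4448.
Update on result 2 ('spam-flagged'): P(H) ← 0.734·0.4448 / (0.734·0.4448 + 0.283·0.5552) = 0.32649/0.48361 = 0.6751.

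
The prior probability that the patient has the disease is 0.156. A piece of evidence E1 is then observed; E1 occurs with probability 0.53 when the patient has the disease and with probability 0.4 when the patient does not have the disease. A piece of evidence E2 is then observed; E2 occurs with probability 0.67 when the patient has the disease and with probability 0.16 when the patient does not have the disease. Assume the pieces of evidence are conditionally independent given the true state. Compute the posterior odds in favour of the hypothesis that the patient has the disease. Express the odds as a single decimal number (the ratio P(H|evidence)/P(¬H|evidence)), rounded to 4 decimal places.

Prior odds = 0.156/(1−0.156) = 0.18483. In log-odds, ln(0.18483) = -1.6883.
Add log likelihood ratios: ln(1.3250) + ln(4.1875) = 1.7135.
Posterior log-odds = 0.025220, so posterior odds = exp(0.025220) = 1.0255.

Posterior odds ≈ 1.0255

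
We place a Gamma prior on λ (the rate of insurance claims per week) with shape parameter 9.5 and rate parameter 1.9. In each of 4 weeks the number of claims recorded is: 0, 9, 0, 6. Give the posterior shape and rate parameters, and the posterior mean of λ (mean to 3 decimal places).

The Poisson likelihood adds the total count to the shape and the number of exposure periods to the rate. Here ∑xᵢ = 15 and n = 4, so shape 9.5→24.5 and rate 1.9→5.9.
Posterior mean = shape/rate = 24.5/5.9 = 4.153.

Posterior: Gamma(shape=24.5, rate=5.9); mean ≈ 4.153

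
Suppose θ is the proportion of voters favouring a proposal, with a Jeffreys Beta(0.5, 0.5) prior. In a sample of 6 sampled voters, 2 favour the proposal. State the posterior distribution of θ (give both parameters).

Posterior: Beta(2.5, 4.5)

The binomial likelihood is conjugate to the Beta prior: with 2 successes and 4 failures, the posterior is Beta(0.5+2, 0.5+4) = Beta(2.5, 4.5).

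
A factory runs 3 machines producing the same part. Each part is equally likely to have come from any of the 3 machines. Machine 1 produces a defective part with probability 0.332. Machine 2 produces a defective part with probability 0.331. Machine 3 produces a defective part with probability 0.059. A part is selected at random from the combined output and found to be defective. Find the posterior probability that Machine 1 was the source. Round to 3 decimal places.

Tabulate prior·likelihood by source: [1] prior 0.333333, lik 0.332, product 0.1107; [2] prior 0.333333, lik 0.331, product 0.1103; [3] prior 0.333333, lik 0.059, product 0.01967.
Normalizing constant = 0.24067; the posterior for Machine 1 is its product over the sum, 0.1107/0.24067 = 0.460.

Posterior probability ≈ 0.460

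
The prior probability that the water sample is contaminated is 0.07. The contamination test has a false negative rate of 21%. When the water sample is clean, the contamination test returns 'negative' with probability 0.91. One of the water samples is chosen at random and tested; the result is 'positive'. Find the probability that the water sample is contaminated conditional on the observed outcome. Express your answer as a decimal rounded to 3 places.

Write H for 'the water sample is contaminated'. Prior odds H:¬H = 0.07/0.93 = 0.075269. For the 'positive' outcome, the likelihood ratio is 0.79/0.09 = 8.7778.
Posterior odds = 0.075269 × 8.7778 = 0.66069, so P(H|E) = 0.66069/(1+0.66069) = 0.398.

P(H | E) ≈ 0.398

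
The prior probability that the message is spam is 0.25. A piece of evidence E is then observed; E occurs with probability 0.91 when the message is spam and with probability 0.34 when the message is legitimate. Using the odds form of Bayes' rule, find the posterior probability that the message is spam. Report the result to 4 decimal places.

Prior odds = 0.25/(1−0.25) = 0.33333. In log-odds, ln(0.33333) = -1.0986.
Add log likelihood ratio: ln(2.6765) = 0.98450.
Posterior log-odds = -0.11411, so posterior odds = exp(-0.11411) = 0.89216. Converting, P(H|E) = 0.89216/1.8922 = 0.4715.

Posterior probability ≈ 0.4715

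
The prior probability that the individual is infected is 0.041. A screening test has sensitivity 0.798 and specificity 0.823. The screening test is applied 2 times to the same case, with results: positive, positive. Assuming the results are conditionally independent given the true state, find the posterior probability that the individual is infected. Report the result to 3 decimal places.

Posterior P(H) ≈ 0.465

With H the event that the individual is infected, the joint likelihood of the observed sequence is P(data|H) = 0.798·0.798 = 0.63680 and P(data|¬H) = 0.177·0.177 = 0.031329.
Bayes: P(H|data) = 0.041·0.63680 / (0.041·0.63680 + 0.959·0.031329) = 0.026109/0.056153 = 0.4650.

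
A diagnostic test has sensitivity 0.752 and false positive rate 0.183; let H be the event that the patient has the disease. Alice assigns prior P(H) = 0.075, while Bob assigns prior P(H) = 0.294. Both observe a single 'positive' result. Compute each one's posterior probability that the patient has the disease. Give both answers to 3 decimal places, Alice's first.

The likelihood ratio for a 'positive' result is 0.752/0.183 = 4.1093.
Alice: prior odds 0.075/0.925 = 0.081081; posterior odds 0.33319; posterior probability 0.250.
Bob: prior odds 0.294/0.706 = 0.41643; posterior odds 1.7112; posterior probability 0.631.

Alice: 0.250; Bob: 0.631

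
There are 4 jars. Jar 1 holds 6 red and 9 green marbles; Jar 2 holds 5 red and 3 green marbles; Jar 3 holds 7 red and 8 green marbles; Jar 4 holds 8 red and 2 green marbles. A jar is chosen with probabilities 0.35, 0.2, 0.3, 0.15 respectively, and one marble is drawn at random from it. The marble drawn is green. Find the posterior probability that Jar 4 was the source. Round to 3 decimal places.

P(green|Jar 1) = 0.6; P(green|Jar 2) = 0.375; P(green|Jar 3) = 0.5333; P(green|Jar 4) = 0.2.
Prior × likelihood for each source: 0.35·0.6=0.2100, 0.2·0.375=0.07500, 0.3·0.5333=0.1600, 0.15·0.2=0.03000. Summing gives P(green) = 0.47500.
P(Jar 4 | green) = 0.03000 / 0.47500 = 0.063.

Posterior probability ≈ 0.063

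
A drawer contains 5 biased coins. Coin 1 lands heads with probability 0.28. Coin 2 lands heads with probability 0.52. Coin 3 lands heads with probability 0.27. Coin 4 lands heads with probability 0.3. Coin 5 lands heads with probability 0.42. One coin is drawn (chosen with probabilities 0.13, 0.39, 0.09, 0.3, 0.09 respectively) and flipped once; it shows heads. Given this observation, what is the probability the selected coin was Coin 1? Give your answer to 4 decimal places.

Posterior probability ≈ 0.0930

P(heads|C1) = 0.28; P(heads|C2) = 0.52; P(heads|C3) = 0.27; P(heads|C4) = 0.3; P(heads|C5) = 0.42.
Prior × likelihood for each source: 0.13·0.28=0.03640, 0.39·0.52=0.2028, 0.09·0.27=0.02430, 0.3·0.3=0.09000, 0.09·0.42=0.03780. Summing gives P(heads) = 0.39130.
P(Coin 1 | heads) = 0.03640 / 0.39130 = 0.0930.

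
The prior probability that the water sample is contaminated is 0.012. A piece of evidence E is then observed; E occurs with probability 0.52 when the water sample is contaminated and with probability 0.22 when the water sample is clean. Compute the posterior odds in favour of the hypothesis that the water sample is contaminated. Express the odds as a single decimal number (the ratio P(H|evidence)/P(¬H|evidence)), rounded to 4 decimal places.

Prior odds = 0.012/(1−0.012) = 0.012146. In log-odds, ln(0.012146) = -4.4108.
Add log likelihood ratio: ln(2.3636) = 0.86020.
Posterior log-odds = -3.5506, so posterior odds = exp(-3.5506) = 0.028708.

Posterior odds ≈ 0.0287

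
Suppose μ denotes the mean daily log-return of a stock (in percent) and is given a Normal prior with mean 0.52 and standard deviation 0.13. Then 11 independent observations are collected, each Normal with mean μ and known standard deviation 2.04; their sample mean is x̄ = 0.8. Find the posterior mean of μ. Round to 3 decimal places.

Posterior mean ≈ 0.532

With known σ, the Normal prior is conjugate. Weight on the data is w = (n/σ²)/(n/σ² + 1/τ₀²) = 2.64321/(2.64321+59.1716) = 0.042760.
Posterior mean = w·x̄ + (1−w)·μ₀ = 0.042760·0.8 + 0.95724·0.52 = 0.532.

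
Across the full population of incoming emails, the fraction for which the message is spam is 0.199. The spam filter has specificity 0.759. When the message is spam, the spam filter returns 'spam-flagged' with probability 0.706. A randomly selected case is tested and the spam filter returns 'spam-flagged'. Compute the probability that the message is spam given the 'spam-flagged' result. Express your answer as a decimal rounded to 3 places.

P(H | E) ≈ 0.421

Let H be the event that the message is spam. P(H) = 0.199, so P(¬H) = 0.801. With E the 'spam-flagged' result, P(E|H) = 0.706 and P(E|¬H) = 0.241.
P(E) = 0.706·0.199 + 0.241·0.801 = 0.14049 + 0.19304 = 0.33354.
By Bayes' theorem, P(H|E) = 0.14049 / 0.33354 = 0.421.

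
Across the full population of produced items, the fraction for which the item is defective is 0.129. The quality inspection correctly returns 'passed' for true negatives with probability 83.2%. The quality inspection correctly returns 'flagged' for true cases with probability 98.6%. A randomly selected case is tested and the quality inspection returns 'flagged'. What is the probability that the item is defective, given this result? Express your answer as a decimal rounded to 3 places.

P(H | E) ≈ 0.465

Let H be the event that the item is defective. P(H) = 0.129, so P(¬H) = 0.871. With E the 'flagged' result, P(E|H) = 0.986 and P(E|¬H) = 0.168.
P(E) = 0.986·0.129 + 0.168·0.871 = 0.12719 + 0.14633 = 0.27352.
By Bayes' theorem, P(H|E) = 0.12719 / 0.27352 = 0.465.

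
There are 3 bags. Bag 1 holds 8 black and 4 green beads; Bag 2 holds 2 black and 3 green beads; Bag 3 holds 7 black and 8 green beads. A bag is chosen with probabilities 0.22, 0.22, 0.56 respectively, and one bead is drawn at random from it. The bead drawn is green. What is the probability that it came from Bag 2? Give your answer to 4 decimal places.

Posterior probability ≈ 0.2619

P(green|Bag 1) = 0.3333; P(green|Bag 2) = 0.6; P(green|Bag 3) = 0.5333.
Prior × likelihood for each source: 0.22·0.3333=0.07333, 0.22·0.6=0.1320, 0.56·0.5333=0.2987. Summing gives P(green) = 0.50400.
P(Bag 2 | green) = 0.1320 / 0.50400 = 0.2619.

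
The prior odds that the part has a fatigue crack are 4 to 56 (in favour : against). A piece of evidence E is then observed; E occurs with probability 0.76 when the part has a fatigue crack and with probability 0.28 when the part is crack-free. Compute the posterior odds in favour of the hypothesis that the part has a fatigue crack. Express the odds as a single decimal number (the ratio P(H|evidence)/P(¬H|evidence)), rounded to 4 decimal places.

Prior odds = 4/56 = 0.071429.
Likelihood ratio for E = 0.76/0.28 = 2.7143.
Posterior odds = prior odds × LR = 0.19388.

Posterior odds ≈ 0.1939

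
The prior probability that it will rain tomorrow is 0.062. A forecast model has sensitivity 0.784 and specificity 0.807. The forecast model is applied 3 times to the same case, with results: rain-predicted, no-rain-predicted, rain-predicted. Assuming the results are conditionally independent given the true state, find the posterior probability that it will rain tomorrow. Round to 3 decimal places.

Posterior P(H) ≈ 0.226

With H the event that it will rain tomorrow, the joint likelihood of the observed sequence is P(data|H) = 0.784·0.216·0.784 = 0.13277 and P(data|¬H) = 0.193·0.807·0.193 = 0.030060.
Bayes: P(H|data) = 0.062·0.13277 / (0.062·0.13277 + 0.938·0.030060) = 0.0082315/0.036428 = 0.2260.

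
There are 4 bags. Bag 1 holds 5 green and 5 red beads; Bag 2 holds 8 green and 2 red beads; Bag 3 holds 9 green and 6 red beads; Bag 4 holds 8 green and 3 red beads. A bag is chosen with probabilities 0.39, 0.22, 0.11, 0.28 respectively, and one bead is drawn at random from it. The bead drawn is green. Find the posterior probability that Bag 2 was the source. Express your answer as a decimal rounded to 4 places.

Tabulate prior·likelihood by source: [1] prior 0.39, lik 0.5, product 0.1950; [2] prior 0.22, lik 0.8, product 0.1760; [3] prior 0.11, lik 0.6, product 0.06600; [4] prior 0.28, lik 0.7273, product 0.2036.
Normalizing constant = 0.64064; the posterior for Bag 2 is its product over the sum, 0.1760/0.64064 = 0.2747.

Posterior probability ≈ 0.2747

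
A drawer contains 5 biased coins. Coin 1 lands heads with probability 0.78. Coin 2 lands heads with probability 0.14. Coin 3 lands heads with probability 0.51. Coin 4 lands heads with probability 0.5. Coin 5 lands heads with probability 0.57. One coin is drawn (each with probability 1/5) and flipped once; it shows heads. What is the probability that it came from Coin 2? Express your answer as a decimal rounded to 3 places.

Posterior probability ≈ 0.056

P(heads|C1) = 0.78; P(heads|C2) = 0.14; P(heads|C3) = 0.51; P(heads|C4) = 0.5; P(heads|C5) = 0.57.
Prior × likelihood for each source: 0.2·0.78=0.1560, 0.2·0.14=0.02800, 0.2·0.51=0.1020, 0.2·0.5=0.1000, 0.2·0.57=0.1140. Summing gives P(heads) = 0.50000.
P(Coin 2 | heads) = 0.02800 / 0.50000 = 0.056.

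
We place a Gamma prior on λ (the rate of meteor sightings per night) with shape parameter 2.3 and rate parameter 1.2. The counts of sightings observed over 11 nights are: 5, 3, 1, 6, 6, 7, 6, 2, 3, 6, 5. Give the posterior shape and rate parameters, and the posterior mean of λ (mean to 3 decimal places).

Posterior: Gamma(shape=52.3, rate=12.2); mean ≈ 4.287

The Poisson likelihood adds the total count to the shape and the number of exposure periods to the rate. Here ∑xᵢ = 50 and n = 11, so shape 2.3→52.3 and rate 1.2→12.2.
Posterior mean = shape/rate = 52.3/12.2 = 4.287.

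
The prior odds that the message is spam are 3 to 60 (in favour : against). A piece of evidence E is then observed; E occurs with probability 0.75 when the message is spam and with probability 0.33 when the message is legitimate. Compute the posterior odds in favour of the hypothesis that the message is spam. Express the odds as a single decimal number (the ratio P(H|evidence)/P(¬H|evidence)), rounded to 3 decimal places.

Prior odds = 3/60 = 0.050000.
Likelihood ratio for E = 0.75/0.33 = 2.2727.
Posterior odds = prior odds × LR = 0.11364.

Posterior odds ≈ 0.114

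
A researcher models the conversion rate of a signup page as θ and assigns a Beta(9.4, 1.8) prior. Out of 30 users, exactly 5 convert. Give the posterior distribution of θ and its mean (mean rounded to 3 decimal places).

Observing 5 successes and 25 failures updates Beta(9.4, 1.8) by adding the success and failure counts to the two shape parameters: α = 9.4+5 = 14.4, β = 1.8+25 = 26.8.
E[θ | data] = 14.4/(14.4+26.8) = 0.350.

Posterior: Beta(14.4, 26.8); mean ≈ 0.350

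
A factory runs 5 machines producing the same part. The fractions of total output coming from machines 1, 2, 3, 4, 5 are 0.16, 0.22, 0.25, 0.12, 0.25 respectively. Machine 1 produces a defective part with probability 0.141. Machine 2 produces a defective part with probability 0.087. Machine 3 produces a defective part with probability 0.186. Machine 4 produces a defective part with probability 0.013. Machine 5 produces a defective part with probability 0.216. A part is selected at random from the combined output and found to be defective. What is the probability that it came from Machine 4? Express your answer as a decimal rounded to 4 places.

Posterior probability ≈ 0.0109

P(defective|M1) = 0.141; P(defective|M2) = 0.087; P(defective|M3) = 0.186; P(defective|M4) = 0.013; P(defective|M5) = 0.216.
Prior × likelihood for each source: 0.16·0.141=0.02256, 0.22·0.087=0.01914, 0.25·0.186=0.04650, 0.12·0.013=0.001560, 0.25·0.216=0.05400. Summing gives P(defective) = 0.14376.
P(Machine 4 | defective) = 0.001560 / 0.14376 = 0.0109.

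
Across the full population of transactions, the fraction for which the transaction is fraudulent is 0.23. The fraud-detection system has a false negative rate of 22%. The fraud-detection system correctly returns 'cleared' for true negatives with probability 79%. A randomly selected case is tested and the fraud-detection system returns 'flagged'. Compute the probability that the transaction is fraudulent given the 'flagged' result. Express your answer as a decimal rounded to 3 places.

Let H be the event that the transaction is fraudulent. P(H) = 0.23, so P(¬H) = 0.77. With E the 'flagged' result, P(E|H) = 0.78 and P(E|¬H) = 0.21.
P(E) = 0.78·0.23 + 0.21·0.77 = 0.17940 + 0.16170 = 0.34110.
By Bayes' theorem, P(H|E) = 0.17940 / 0.34110 = 0.526.

P(H | E) ≈ 0.526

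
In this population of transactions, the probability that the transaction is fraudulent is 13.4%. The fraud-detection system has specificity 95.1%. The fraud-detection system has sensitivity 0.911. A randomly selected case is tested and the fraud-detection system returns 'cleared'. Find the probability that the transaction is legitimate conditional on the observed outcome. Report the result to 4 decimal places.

Let H be the event that the transaction is fraudulent. P(H) = 0.134, so P(¬H) = 0.866. With E the 'cleared' result, P(E|H) = 0.089 and P(E|¬H) = 0.951.
P(E) = 0.089·0.134 + 0.951·0.866 = 0.011926 + 0.82357 = 0.83549.
By Bayes' theorem, P(H|E) = 0.011926 / 0.83549 = 0.0143. Hence P(¬H|E) = 1 − 0.0143 = 0.9857.

P(¬H | E) ≈ 0.9857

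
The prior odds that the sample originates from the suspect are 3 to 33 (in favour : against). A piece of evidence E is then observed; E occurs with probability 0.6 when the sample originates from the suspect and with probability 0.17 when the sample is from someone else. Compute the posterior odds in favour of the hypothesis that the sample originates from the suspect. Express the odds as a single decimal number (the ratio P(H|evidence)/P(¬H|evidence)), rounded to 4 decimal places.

Prior odds = 3/33 = 0.090909.
Likelihood ratio for E = 0.6/0.17 = 3.5294.
Posterior odds = prior odds × LR = 0.32086.

Posterior odds ≈ 0.3209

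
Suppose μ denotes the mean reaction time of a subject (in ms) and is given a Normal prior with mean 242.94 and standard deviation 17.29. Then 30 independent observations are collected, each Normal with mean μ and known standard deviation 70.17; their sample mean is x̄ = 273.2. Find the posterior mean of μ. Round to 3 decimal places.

Posterior mean ≈ 262.475

With known σ, the Normal prior is conjugate. Weight on the data is w = (n/σ²)/(n/σ² + 1/τ₀²) = 0.00609282/(0.00609282+0.00334511) = 0.64557.
Posterior mean = w·x̄ + (1−w)·μ₀ = 0.64557·273.2 + 0.35443·242.94 = 262.475.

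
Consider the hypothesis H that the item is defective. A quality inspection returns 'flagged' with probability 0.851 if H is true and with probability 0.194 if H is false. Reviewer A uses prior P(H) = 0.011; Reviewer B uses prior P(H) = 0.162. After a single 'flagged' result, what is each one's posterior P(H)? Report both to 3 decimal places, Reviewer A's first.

Reviewer A: 0.047; Reviewer B: 0.459

The likelihood ratio for a 'flagged' result is 0.851/0.194 = 4.3866.
Reviewer A: prior odds 0.011/0.989 = 0.011122; posterior odds 0.048789; posterior probability 0.047.
Reviewer B: prior odds 0.162/0.838 = 0.19332; posterior odds 0.84801; posterior probability 0.459.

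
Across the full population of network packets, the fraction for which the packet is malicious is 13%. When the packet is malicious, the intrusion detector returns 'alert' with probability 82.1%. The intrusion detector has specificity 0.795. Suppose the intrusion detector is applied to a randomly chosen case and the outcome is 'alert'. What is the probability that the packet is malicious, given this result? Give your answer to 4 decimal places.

Let H be the event that the packet is malicious. P(H) = 0.13, so P(¬H) = 0.87. With E the 'alert' result, P(E|H) = 0.821 and P(E|¬H) = 0.205.
P(E) = 0.821·0.13 + 0.205·0.87 = 0.10673 + 0.17835 = 0.28508.
By Bayes' theorem, P(H|E) = 0.10673 / 0.28508 = 0.3744.

P(H | E) ≈ 0.3744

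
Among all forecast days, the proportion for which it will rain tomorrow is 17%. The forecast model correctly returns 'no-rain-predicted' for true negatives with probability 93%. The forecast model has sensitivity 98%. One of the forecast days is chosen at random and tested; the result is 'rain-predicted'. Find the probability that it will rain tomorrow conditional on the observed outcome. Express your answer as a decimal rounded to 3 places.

Write H for 'it will rain tomorrow'. Prior odds H:¬H = 0.17/0.83 = 0.20482. For the 'rain-predicted' outcome, the likelihood ratio is 0.98/0.07 = 14.000.
Posterior odds = 0.20482 × 14.000 = 2.8675, so P(H|E) = 2.8675/(1+2.8675) = 0.741.

P(H | E) ≈ 0.741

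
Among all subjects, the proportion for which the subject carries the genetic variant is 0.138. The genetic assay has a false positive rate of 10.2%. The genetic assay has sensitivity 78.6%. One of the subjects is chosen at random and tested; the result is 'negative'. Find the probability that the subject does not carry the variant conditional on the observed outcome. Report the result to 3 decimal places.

P(¬H | E) ≈ 0.963

Write H for 'the subject carries the genetic variant'. Prior odds H:¬H = 0.138/0.862 = 0.16009. For the 'negative' outcome, the likelihood ratio is 0.214/0.898 = 0.23831.
Posterior odds = 0.16009 × 0.23831 = 0.038151, so P(H|E) = 0.038151/(1+0.038151) = 0.037. Then P(¬H|E) = 1 − 0.037 = 0.963.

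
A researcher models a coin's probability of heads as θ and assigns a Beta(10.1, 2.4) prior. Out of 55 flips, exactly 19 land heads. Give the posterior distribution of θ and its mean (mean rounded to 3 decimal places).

Posterior: Beta(29.1, 38.4); mean ≈ 0.431

The binomial likelihood is conjugate to the Beta prior: with 19 successes and 36 failures, the posterior is Beta(10.1+19, 2.4+36) = Beta(29.1, 38.4).
E[θ | data] = 29.1/(29.1+38.4) = 0.431.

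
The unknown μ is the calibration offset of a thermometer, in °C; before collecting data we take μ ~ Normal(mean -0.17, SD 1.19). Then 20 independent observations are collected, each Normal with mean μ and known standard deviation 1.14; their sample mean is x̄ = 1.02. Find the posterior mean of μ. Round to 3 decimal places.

With known σ, the Normal prior is conjugate. Weight on the data is w = (n/σ²)/(n/σ² + 1/τ₀²) = 15.3894/(15.3894+0.706165) = 0.95613.
Posterior mean = w·x̄ + (1−w)·μ₀ = 0.95613·1.02 + 0.043873·-0.17 = 0.968.

Posterior mean ≈ 0.968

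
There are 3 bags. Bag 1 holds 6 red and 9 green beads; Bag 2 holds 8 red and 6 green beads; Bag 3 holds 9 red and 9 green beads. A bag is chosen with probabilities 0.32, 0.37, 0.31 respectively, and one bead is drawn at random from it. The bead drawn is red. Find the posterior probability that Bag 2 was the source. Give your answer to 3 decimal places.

P(red|Bag 1) = 0.4; P(red|Bag 2) = 0.5714; P(red|Bag 3) = 0.5.
Prior × likelihood for each source: 0.32·0.4=0.1280, 0.37·0.5714=0.2114, 0.31·0.5=0.1550. Summing gives P(red) = 0.49443.
P(Bag 2 | red) = 0.2114 / 0.49443 = 0.428.

Posterior probability ≈ 0.428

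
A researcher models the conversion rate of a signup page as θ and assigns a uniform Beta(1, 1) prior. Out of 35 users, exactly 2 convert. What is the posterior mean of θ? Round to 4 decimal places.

Posterior mean ≈ 0.0811

Observing 2 successes and 33 failures updates Beta(1, 1) by adding the success and failure counts to the two shape parameters: α = 1+2 = 3, β = 1+33 = 34.
E[θ | data] = 3/(3+34) = 0.0811.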